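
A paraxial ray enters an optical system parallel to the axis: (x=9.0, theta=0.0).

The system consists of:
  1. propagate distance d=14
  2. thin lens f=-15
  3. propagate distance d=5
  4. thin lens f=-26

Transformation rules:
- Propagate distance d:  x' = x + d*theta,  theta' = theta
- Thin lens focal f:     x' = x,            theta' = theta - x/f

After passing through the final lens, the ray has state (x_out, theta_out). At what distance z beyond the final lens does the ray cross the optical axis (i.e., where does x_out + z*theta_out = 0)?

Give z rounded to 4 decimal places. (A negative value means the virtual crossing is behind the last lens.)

Initial: x=9.0000 theta=0.0000
After 1 (propagate distance d=14): x=9.0000 theta=0.0000
After 2 (thin lens f=-15): x=9.0000 theta=0.6000
After 3 (propagate distance d=5): x=12.0000 theta=0.6000
After 4 (thin lens f=-26): x=12.0000 theta=69/65 (≈1.0615)
z_focus = -x_out/theta_out = -(12.0000)/(69/65) = -260/23 ≈ -11.3043
Rounded to 4 decimal places: z = -11.3043

Answer: -11.3043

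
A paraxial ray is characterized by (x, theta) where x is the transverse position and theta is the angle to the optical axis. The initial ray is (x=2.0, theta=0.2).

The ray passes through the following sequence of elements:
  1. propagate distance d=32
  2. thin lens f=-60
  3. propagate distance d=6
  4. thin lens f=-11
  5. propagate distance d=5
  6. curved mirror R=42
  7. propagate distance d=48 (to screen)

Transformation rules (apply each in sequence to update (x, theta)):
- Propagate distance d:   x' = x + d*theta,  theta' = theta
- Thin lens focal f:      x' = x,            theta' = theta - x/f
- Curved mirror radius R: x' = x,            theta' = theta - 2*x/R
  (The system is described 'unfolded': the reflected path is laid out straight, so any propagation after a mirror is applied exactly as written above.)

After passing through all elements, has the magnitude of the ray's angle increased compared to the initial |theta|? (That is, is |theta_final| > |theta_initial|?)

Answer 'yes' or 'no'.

Initial: x=2.0000 theta=0.2000
After 1 (propagate distance d=32): x=8.4000 theta=0.2000
After 2 (thin lens f=-60): x=8.4000 theta=0.3400
After 3 (propagate distance d=6): x=10.4400 theta=0.3400
After 4 (thin lens f=-11): x=10.4400 theta=709/550 (≈1.2891)
After 5 (propagate distance d=5): x=9287/550 (≈16.8855) theta=709/550 (≈1.2891)
After 6 (curved mirror R=42): x=9287/550 (≈16.8855) theta=2801/5775 (≈0.4850)
After 7 (propagate distance d=48 (to screen)): x=154641/3850 (≈40.1665) theta=2801/5775 (≈0.4850)
|theta_initial|=0.2000 |theta_final|=2801/5775 (≈0.4850) -> increased

Answer: yes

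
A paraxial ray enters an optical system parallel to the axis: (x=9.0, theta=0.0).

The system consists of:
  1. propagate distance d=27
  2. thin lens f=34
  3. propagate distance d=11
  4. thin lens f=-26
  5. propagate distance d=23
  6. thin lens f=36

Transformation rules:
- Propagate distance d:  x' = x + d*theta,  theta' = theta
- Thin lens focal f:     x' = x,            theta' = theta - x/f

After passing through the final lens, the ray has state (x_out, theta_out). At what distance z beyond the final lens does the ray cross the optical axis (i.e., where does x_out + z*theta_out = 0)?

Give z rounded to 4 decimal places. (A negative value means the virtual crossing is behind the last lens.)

Answer: 29.8964

Derivation:
Initial: x=9.0000 theta=0.0000
After 1 (propagate distance d=27): x=9.0000 theta=0.0000
After 2 (thin lens f=34): x=9.0000 theta=-9/34 (≈-0.2647)
After 3 (propagate distance d=11): x=207/34 (≈6.0882) theta=-9/34 (≈-0.2647)
After 4 (thin lens f=-26): x=207/34 (≈6.0882) theta=-27/884 (≈-0.0305)
After 5 (propagate distance d=23): x=4761/884 (≈5.3857) theta=-27/884 (≈-0.0305)
After 6 (thin lens f=36): x=4761/884 (≈5.3857) theta=-49/272 (≈-0.1801)
z_focus = -x_out/theta_out = -(4761/884)/(-49/272) = 19044/637 ≈ 29.8964
Rounded to 4 decimal places: z = 29.8964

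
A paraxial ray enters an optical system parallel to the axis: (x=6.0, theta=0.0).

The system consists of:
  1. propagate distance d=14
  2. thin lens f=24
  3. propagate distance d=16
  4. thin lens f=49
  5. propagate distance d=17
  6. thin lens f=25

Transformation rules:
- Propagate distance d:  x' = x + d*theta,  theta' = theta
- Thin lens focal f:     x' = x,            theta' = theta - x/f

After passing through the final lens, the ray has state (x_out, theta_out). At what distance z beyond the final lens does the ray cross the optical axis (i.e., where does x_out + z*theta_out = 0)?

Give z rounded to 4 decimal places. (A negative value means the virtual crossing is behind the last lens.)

Initial: x=6.0000 theta=0.0000
After 1 (propagate distance d=14): x=6.0000 theta=0.0000
After 2 (thin lens f=24): x=6.0000 theta=-0.2500
After 3 (propagate distance d=16): x=2.0000 theta=-0.2500
After 4 (thin lens f=49): x=2.0000 theta=-57/196 (≈-0.2908)
After 5 (propagate distance d=17): x=-577/196 (≈-2.9439) theta=-57/196 (≈-0.2908)
After 6 (thin lens f=25): x=-577/196 (≈-2.9439) theta=-212/1225 (≈-0.1731)
z_focus = -x_out/theta_out = -(-577/196)/(-212/1225) = -14425/848 ≈ -17.0106
Rounded to 4 decimal places: z = -17.0106

Answer: -17.0106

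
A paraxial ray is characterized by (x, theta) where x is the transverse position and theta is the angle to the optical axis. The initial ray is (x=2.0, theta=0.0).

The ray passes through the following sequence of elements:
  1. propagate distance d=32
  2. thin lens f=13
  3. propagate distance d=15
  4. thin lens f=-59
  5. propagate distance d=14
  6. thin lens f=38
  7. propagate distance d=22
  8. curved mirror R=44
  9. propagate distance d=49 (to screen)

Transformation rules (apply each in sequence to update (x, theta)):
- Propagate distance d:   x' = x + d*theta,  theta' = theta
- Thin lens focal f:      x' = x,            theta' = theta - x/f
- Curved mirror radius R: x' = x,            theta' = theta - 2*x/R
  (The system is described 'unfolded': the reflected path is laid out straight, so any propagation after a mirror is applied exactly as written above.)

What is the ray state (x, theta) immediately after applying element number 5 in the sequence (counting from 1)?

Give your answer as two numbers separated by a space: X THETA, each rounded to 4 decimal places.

Answer: -2.5346 -0.1591

Derivation:
Initial: x=2.0000 theta=0.0000
After 1 (propagate distance d=32): x=2.0000 theta=0.0000
After 2 (thin lens f=13): x=2.0000 theta=-2/13 (≈-0.1538)
After 3 (propagate distance d=15): x=-4/13 (≈-0.3077) theta=-2/13 (≈-0.1538)
After 4 (thin lens f=-59): x=-4/13 (≈-0.3077) theta=-122/767 (≈-0.1591)
After 5 (propagate distance d=14): x=-1944/767 (≈-2.5346) theta=-122/767 (≈-0.1591)
Rounded to 4 decimal places: x = -2.5346, theta = -0.1591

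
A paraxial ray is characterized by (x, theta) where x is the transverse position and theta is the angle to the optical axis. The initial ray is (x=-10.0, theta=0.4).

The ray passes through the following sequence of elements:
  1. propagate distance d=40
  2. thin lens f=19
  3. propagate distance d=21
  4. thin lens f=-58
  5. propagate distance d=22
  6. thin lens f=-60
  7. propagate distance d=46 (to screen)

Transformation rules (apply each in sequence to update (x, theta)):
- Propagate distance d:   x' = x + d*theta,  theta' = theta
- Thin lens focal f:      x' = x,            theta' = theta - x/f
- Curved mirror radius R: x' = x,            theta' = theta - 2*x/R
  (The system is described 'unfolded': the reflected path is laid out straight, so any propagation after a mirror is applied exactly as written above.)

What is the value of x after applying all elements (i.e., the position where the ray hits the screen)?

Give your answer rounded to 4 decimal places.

Answer: 32.2378

Derivation:
Initial: x=-10.0000 theta=0.4000
After 1 (propagate distance d=40): x=6.0000 theta=0.4000
After 2 (thin lens f=19): x=6.0000 theta=8/95 (≈0.0842)
After 3 (propagate distance d=21): x=738/95 (≈7.7684) theta=8/95 (≈0.0842)
After 4 (thin lens f=-58): x=738/95 (≈7.7684) theta=601/2755 (≈0.2181)
After 5 (propagate distance d=22): x=34624/2755 (≈12.5677) theta=601/2755 (≈0.2181)
After 6 (thin lens f=-60): x=34624/2755 (≈12.5677) theta=17671/41325 (≈0.4276)
After 7 (propagate distance d=46 (to screen)): x=1332226/41325 (≈32.2378) theta=17671/41325 (≈0.4276)
Rounded to 4 decimal places: x = 32.2378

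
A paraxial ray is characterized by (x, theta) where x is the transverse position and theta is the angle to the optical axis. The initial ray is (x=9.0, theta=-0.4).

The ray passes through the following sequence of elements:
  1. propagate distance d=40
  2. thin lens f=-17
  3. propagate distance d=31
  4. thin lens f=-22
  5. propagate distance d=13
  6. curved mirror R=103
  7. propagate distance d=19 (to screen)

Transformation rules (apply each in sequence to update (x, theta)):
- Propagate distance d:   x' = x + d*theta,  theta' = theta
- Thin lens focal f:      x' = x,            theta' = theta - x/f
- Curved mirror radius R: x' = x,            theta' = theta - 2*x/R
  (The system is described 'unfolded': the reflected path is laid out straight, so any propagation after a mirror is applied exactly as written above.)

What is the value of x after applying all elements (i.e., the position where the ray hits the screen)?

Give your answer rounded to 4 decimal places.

Initial: x=9.0000 theta=-0.4000
After 1 (propagate distance d=40): x=-7.0000 theta=-0.4000
After 2 (thin lens f=-17): x=-7.0000 theta=-69/85 (≈-0.8118)
After 3 (propagate distance d=31): x=-2734/85 (≈-32.1647) theta=-69/85 (≈-0.8118)
After 4 (thin lens f=-22): x=-2734/85 (≈-32.1647) theta=-2126/935 (≈-2.2738)
After 5 (propagate distance d=13): x=-57712/935 (≈-61.7241) theta=-2126/935 (≈-2.2738)
After 6 (curved mirror R=103): x=-57712/935 (≈-61.7241) theta=-9414/8755 (≈-1.0753)
After 7 (propagate distance d=19 (to screen)): x=-7911862/96305 (≈-82.1542) theta=-9414/8755 (≈-1.0753)
Rounded to 4 decimal places: x = -82.1542

Answer: -82.1542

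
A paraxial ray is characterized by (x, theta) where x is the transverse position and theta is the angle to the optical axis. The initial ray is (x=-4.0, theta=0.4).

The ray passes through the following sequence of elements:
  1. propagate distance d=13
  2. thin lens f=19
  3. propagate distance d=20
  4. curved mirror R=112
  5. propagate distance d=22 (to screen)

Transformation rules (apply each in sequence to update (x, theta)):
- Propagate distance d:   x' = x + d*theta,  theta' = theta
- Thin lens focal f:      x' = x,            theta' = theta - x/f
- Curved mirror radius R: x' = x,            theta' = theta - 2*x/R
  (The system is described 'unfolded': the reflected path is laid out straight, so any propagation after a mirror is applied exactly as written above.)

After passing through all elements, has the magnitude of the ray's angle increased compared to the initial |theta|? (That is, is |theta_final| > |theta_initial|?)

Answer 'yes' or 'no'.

Initial: x=-4.0000 theta=0.4000
After 1 (propagate distance d=13): x=1.2000 theta=0.4000
After 2 (thin lens f=19): x=1.2000 theta=32/95 (≈0.3368)
After 3 (propagate distance d=20): x=754/95 (≈7.9368) theta=32/95 (≈0.3368)
After 4 (curved mirror R=112): x=754/95 (≈7.9368) theta=519/2660 (≈0.1951)
After 5 (propagate distance d=22 (to screen)): x=3253/266 (≈12.2293) theta=519/2660 (≈0.1951)
|theta_initial|=0.4000 |theta_final|=519/2660 (≈0.1951) -> not increased

Answer: no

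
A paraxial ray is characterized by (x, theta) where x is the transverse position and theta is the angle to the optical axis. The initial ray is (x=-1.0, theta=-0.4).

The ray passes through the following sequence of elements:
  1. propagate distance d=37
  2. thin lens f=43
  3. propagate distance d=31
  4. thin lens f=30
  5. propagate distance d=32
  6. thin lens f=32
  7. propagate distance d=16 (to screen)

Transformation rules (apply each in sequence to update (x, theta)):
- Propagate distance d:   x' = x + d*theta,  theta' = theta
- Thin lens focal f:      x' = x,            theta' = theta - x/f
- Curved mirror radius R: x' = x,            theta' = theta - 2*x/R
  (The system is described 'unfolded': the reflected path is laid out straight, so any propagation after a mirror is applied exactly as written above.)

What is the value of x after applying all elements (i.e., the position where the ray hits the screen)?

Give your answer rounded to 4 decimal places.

Initial: x=-1.0000 theta=-0.4000
After 1 (propagate distance d=37): x=-15.8000 theta=-0.4000
After 2 (thin lens f=43): x=-15.8000 theta=-7/215 (≈-0.0326)
After 3 (propagate distance d=31): x=-3614/215 (≈-16.8093) theta=-7/215 (≈-0.0326)
After 4 (thin lens f=30): x=-3614/215 (≈-16.8093) theta=1702/3225 (≈0.5278)
After 5 (propagate distance d=32): x=254/3225 (≈0.0788) theta=1702/3225 (≈0.5278)
After 6 (thin lens f=32): x=254/3225 (≈0.0788) theta=1807/3440 (≈0.5253)
After 7 (propagate distance d=16 (to screen)): x=27359/3225 (≈8.4834) theta=1807/3440 (≈0.5253)
Rounded to 4 decimal places: x = 8.4834

Answer: 8.4834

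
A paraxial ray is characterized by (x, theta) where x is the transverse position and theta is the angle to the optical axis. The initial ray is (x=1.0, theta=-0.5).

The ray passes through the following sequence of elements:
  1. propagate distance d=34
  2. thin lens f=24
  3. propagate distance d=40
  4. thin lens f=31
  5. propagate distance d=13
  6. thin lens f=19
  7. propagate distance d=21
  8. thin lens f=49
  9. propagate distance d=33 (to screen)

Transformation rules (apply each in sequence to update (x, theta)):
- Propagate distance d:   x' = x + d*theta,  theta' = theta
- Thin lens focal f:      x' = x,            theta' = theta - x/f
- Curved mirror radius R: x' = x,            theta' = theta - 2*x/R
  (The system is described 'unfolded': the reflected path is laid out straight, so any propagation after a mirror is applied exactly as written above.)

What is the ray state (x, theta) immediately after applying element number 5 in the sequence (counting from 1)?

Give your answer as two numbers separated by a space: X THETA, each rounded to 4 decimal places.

Answer: -3.2527 0.4677

Derivation:
Initial: x=1.0000 theta=-0.5000
After 1 (propagate distance d=34): x=-16.0000 theta=-0.5000
After 2 (thin lens f=24): x=-16.0000 theta=1/6 (≈0.1667)
After 3 (propagate distance d=40): x=-28/3 (≈-9.3333) theta=1/6 (≈0.1667)
After 4 (thin lens f=31): x=-28/3 (≈-9.3333) theta=29/62 (≈0.4677)
After 5 (propagate distance d=13): x=-605/186 (≈-3.2527) theta=29/62 (≈0.4677)
Rounded to 4 decimal places: x = -3.2527, theta = 0.4677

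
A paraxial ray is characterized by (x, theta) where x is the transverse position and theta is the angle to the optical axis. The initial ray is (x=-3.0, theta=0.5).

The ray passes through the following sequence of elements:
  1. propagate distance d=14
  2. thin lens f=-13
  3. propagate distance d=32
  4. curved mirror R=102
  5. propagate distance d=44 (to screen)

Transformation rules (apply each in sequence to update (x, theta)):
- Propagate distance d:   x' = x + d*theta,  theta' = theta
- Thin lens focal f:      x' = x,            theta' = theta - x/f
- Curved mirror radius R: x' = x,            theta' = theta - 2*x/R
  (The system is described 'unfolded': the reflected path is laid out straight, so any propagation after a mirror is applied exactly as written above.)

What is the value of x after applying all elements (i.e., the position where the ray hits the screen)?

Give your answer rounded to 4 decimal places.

Initial: x=-3.0000 theta=0.5000
After 1 (propagate distance d=14): x=4.0000 theta=0.5000
After 2 (thin lens f=-13): x=4.0000 theta=21/26 (≈0.8077)
After 3 (propagate distance d=32): x=388/13 (≈29.8462) theta=21/26 (≈0.8077)
After 4 (curved mirror R=102): x=388/13 (≈29.8462) theta=295/1326 (≈0.2225)
After 5 (propagate distance d=44 (to screen)): x=26278/663 (≈39.6350) theta=295/1326 (≈0.2225)
Rounded to 4 decimal places: x = 39.6350

Answer: 39.6350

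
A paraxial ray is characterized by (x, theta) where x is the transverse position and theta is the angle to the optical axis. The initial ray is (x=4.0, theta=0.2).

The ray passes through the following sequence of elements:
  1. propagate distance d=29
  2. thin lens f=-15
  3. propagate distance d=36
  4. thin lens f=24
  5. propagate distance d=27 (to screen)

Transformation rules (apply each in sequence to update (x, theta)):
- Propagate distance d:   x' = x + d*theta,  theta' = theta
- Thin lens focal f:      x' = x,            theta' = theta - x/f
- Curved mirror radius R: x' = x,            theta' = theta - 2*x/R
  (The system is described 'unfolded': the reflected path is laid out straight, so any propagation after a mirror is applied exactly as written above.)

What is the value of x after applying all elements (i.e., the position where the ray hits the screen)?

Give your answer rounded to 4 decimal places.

Answer: 17.9750

Derivation:
Initial: x=4.0000 theta=0.2000
After 1 (propagate distance d=29): x=9.8000 theta=0.2000
After 2 (thin lens f=-15): x=9.8000 theta=64/75 (≈0.8533)
After 3 (propagate distance d=36): x=40.5200 theta=64/75 (≈0.8533)
After 4 (thin lens f=24): x=40.5200 theta=-0.8350
After 5 (propagate distance d=27 (to screen)): x=17.9750 theta=-0.8350
Rounded to 4 decimal places: x = 17.9750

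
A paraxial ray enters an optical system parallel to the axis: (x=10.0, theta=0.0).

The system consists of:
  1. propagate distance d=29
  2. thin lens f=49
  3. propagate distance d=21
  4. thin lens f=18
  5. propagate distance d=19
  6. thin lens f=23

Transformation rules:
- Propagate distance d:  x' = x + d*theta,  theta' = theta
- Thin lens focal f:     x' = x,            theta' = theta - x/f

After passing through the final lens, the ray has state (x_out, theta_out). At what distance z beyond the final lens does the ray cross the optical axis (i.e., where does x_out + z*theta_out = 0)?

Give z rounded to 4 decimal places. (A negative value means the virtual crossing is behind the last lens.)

Answer: -12.3692

Derivation:
Initial: x=10.0000 theta=0.0000
After 1 (propagate distance d=29): x=10.0000 theta=0.0000
After 2 (thin lens f=49): x=10.0000 theta=-10/49 (≈-0.2041)
After 3 (propagate distance d=21): x=40/7 (≈5.7143) theta=-10/49 (≈-0.2041)
After 4 (thin lens f=18): x=40/7 (≈5.7143) theta=-230/441 (≈-0.5215)
After 5 (propagate distance d=19): x=-1850/441 (≈-4.1950) theta=-230/441 (≈-0.5215)
After 6 (thin lens f=23): x=-1850/441 (≈-4.1950) theta=-3440/10143 (≈-0.3392)
z_focus = -x_out/theta_out = -(-1850/441)/(-3440/10143) = -4255/344 ≈ -12.3692
Rounded to 4 decimal places: z = -12.3692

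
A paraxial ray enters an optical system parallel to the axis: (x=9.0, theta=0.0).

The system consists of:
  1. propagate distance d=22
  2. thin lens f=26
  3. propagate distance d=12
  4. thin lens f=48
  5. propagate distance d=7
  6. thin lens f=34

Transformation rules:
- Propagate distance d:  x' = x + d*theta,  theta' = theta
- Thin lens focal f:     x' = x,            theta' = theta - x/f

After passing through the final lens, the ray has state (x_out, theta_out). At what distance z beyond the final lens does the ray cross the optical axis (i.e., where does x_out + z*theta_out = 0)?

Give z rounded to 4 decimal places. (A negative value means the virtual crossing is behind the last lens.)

Answer: 3.4493

Derivation:
Initial: x=9.0000 theta=0.0000
After 1 (propagate distance d=22): x=9.0000 theta=0.0000
After 2 (thin lens f=26): x=9.0000 theta=-9/26 (≈-0.3462)
After 3 (propagate distance d=12): x=63/13 (≈4.8462) theta=-9/26 (≈-0.3462)
After 4 (thin lens f=48): x=63/13 (≈4.8462) theta=-93/208 (≈-0.4471)
After 5 (propagate distance d=7): x=357/208 (≈1.7163) theta=-93/208 (≈-0.4471)
After 6 (thin lens f=34): x=357/208 (≈1.7163) theta=-207/416 (≈-0.4976)
z_focus = -x_out/theta_out = -(357/208)/(-207/416) = 238/69 ≈ 3.4493
Rounded to 4 decimal places: z = 3.4493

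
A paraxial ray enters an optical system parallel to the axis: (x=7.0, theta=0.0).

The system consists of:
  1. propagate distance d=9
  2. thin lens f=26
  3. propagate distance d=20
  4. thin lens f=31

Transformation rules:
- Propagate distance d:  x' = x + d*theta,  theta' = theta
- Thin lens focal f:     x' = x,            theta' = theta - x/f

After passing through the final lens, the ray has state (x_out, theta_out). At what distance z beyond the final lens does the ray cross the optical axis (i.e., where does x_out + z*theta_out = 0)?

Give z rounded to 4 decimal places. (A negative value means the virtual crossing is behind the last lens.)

Answer: 5.0270

Derivation:
Initial: x=7.0000 theta=0.0000
After 1 (propagate distance d=9): x=7.0000 theta=0.0000
After 2 (thin lens f=26): x=7.0000 theta=-7/26 (≈-0.2692)
After 3 (propagate distance d=20): x=21/13 (≈1.6154) theta=-7/26 (≈-0.2692)
After 4 (thin lens f=31): x=21/13 (≈1.6154) theta=-259/806 (≈-0.3213)
z_focus = -x_out/theta_out = -(21/13)/(-259/806) = 186/37 ≈ 5.0270
Rounded to 4 decimal places: z = 5.0270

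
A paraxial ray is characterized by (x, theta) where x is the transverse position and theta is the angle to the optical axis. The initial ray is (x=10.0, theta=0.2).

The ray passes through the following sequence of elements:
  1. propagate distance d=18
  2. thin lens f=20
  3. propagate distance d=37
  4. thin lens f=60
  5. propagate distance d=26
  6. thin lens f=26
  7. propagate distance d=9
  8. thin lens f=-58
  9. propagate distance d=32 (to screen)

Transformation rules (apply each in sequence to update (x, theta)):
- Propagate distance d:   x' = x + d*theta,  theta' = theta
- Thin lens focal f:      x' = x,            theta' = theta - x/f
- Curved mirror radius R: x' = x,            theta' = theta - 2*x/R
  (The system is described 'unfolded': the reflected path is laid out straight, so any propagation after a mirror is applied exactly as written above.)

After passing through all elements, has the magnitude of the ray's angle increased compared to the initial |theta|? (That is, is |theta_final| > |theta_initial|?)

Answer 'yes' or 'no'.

Answer: no

Derivation:
Initial: x=10.0000 theta=0.2000
After 1 (propagate distance d=18): x=13.6000 theta=0.2000
After 2 (thin lens f=20): x=13.6000 theta=-0.4800
After 3 (propagate distance d=37): x=-4.1600 theta=-0.4800
After 4 (thin lens f=60): x=-4.1600 theta=-154/375 (≈-0.4107)
After 5 (propagate distance d=26): x=-5564/375 (≈-14.8373) theta=-154/375 (≈-0.4107)
After 6 (thin lens f=26): x=-5564/375 (≈-14.8373) theta=0.1600
After 7 (propagate distance d=9): x=-5024/375 (≈-13.3973) theta=0.1600
After 8 (thin lens f=-58): x=-5024/375 (≈-13.3973) theta=-772/10875 (≈-0.0710)
After 9 (propagate distance d=32 (to screen)): x=-2272/145 (≈-15.6690) theta=-772/10875 (≈-0.0710)
|theta_initial|=0.2000 |theta_final|=772/10875 (≈0.0710) -> not increased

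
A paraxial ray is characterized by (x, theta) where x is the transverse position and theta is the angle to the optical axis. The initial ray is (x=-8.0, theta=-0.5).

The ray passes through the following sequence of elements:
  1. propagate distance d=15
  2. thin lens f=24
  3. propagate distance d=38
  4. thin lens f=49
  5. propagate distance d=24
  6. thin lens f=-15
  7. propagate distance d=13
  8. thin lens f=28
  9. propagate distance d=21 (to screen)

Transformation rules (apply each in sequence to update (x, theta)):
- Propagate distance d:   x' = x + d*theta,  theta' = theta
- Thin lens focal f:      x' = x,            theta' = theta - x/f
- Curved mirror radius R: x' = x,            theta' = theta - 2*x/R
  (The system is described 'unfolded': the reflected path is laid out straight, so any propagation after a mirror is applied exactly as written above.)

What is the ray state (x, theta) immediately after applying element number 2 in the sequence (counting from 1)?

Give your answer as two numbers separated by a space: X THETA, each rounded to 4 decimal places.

Answer: -15.5000 0.1458

Derivation:
Initial: x=-8.0000 theta=-0.5000
After 1 (propagate distance d=15): x=-15.5000 theta=-0.5000
After 2 (thin lens f=24): x=-15.5000 theta=7/48 (≈0.1458)
Rounded to 4 decimal places: x = -15.5000, theta = 0.1458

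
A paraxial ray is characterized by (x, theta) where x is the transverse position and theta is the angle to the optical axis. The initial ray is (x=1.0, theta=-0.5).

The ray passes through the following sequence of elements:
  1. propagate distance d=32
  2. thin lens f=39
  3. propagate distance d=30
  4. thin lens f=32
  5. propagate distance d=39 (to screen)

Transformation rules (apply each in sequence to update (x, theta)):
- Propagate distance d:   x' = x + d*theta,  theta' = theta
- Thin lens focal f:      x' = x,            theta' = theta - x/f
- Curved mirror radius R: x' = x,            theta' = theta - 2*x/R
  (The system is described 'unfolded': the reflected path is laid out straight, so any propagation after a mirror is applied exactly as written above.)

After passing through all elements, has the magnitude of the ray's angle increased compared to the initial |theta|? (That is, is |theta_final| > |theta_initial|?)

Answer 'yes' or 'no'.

Initial: x=1.0000 theta=-0.5000
After 1 (propagate distance d=32): x=-15.0000 theta=-0.5000
After 2 (thin lens f=39): x=-15.0000 theta=-3/26 (≈-0.1154)
After 3 (propagate distance d=30): x=-240/13 (≈-18.4615) theta=-3/26 (≈-0.1154)
After 4 (thin lens f=32): x=-240/13 (≈-18.4615) theta=6/13 (≈0.4615)
After 5 (propagate distance d=39 (to screen)): x=-6/13 (≈-0.4615) theta=6/13 (≈0.4615)
|theta_initial|=0.5000 |theta_final|=6/13 (≈0.4615) -> not increased

Answer: no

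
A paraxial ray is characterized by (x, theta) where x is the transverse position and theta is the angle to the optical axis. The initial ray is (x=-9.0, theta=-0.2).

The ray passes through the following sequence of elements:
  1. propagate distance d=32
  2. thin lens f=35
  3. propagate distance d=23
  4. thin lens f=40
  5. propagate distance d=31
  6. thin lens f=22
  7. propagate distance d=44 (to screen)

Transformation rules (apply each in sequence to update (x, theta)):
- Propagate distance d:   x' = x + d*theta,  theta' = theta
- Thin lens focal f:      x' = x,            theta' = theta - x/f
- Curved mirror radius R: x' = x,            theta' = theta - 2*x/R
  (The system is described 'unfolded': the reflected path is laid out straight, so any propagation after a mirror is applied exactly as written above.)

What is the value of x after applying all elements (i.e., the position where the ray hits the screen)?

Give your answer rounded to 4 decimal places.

Initial: x=-9.0000 theta=-0.2000
After 1 (propagate distance d=32): x=-15.4000 theta=-0.2000
After 2 (thin lens f=35): x=-15.4000 theta=0.2400
After 3 (propagate distance d=23): x=-9.8800 theta=0.2400
After 4 (thin lens f=40): x=-9.8800 theta=0.4870
After 5 (propagate distance d=31): x=5.2170 theta=0.4870
After 6 (thin lens f=22): x=5.2170 theta=5497/22000 (≈0.2499)
After 7 (propagate distance d=44 (to screen)): x=16.2110 theta=5497/22000 (≈0.2499)
Rounded to 4 decimal places: x = 16.2110

Answer: 16.2110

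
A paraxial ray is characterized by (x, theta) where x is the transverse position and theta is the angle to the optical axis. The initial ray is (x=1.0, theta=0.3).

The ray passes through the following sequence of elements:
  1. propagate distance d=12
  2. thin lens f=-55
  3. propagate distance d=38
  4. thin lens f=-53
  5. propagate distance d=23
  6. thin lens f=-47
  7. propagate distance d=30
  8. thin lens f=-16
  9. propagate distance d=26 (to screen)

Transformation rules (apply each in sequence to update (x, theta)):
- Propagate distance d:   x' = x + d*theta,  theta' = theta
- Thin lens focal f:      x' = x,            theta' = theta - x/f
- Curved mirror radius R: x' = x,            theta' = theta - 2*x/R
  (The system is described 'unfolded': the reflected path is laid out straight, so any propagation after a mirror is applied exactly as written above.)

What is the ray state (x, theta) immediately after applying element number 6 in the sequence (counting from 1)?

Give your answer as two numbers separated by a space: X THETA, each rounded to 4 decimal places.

Initial: x=1.0000 theta=0.3000
After 1 (propagate distance d=12): x=4.6000 theta=0.3000
After 2 (thin lens f=-55): x=4.6000 theta=211/550 (≈0.3836)
After 3 (propagate distance d=38): x=5274/275 (≈19.1782) theta=211/550 (≈0.3836)
After 4 (thin lens f=-53): x=5274/275 (≈19.1782) theta=21731/29150 (≈0.7455)
After 5 (propagate distance d=23): x=1058857/29150 (≈36.3244) theta=21731/29150 (≈0.7455)
After 6 (thin lens f=-47): x=1058857/29150 (≈36.3244) theta=1040107/685025 (≈1.5183)
Rounded to 4 decimal places: x = 36.3244, theta = 1.5183

Answer: 36.3244 1.5183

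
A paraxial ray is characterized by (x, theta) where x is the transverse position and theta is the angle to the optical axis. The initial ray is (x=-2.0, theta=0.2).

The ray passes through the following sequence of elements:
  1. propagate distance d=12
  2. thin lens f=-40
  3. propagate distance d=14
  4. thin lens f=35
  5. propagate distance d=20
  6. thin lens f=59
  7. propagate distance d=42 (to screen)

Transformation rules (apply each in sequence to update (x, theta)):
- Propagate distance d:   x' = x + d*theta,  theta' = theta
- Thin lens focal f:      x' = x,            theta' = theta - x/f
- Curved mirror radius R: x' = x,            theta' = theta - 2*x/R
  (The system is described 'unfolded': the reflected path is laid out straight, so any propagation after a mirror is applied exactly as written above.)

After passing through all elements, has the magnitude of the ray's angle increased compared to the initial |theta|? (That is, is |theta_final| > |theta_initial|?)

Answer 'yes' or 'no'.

Initial: x=-2.0000 theta=0.2000
After 1 (propagate distance d=12): x=0.4000 theta=0.2000
After 2 (thin lens f=-40): x=0.4000 theta=0.2100
After 3 (propagate distance d=14): x=3.3400 theta=0.2100
After 4 (thin lens f=35): x=3.3400 theta=401/3500 (≈0.1146)
After 5 (propagate distance d=20): x=1971/350 (≈5.6314) theta=401/3500 (≈0.1146)
After 6 (thin lens f=59): x=1971/350 (≈5.6314) theta=3949/206500 (≈0.0191)
After 7 (propagate distance d=42 (to screen)): x=332187/51625 (≈6.4346) theta=3949/206500 (≈0.0191)
|theta_initial|=0.2000 |theta_final|=3949/206500 (≈0.0191) -> not increased

Answer: no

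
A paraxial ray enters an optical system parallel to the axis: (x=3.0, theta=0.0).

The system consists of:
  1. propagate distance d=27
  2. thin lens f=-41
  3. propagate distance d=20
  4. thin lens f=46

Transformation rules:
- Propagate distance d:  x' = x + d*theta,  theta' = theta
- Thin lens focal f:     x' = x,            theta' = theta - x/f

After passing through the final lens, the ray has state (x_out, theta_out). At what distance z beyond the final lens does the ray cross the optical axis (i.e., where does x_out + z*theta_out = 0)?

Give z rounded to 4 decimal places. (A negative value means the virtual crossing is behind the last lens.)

Initial: x=3.0000 theta=0.0000
After 1 (propagate distance d=27): x=3.0000 theta=0.0000
After 2 (thin lens f=-41): x=3.0000 theta=3/41 (≈0.0732)
After 3 (propagate distance d=20): x=183/41 (≈4.4634) theta=3/41 (≈0.0732)
After 4 (thin lens f=46): x=183/41 (≈4.4634) theta=-45/1886 (≈-0.0239)
z_focus = -x_out/theta_out = -(183/41)/(-45/1886) = 2806/15 ≈ 187.0667
Rounded to 4 decimal places: z = 187.0667

Answer: 187.0667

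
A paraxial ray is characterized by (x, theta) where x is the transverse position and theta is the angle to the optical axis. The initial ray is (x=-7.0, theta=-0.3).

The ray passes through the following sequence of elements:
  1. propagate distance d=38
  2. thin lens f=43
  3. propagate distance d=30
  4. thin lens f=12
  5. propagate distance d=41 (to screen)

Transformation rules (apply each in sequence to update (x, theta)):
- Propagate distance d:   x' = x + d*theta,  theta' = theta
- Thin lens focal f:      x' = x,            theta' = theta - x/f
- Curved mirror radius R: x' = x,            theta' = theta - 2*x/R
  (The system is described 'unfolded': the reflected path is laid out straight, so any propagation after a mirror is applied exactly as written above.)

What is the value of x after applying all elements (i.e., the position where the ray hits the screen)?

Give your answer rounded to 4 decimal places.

Answer: 40.4376

Derivation:
Initial: x=-7.0000 theta=-0.3000
After 1 (propagate distance d=38): x=-18.4000 theta=-0.3000
After 2 (thin lens f=43): x=-18.4000 theta=11/86 (≈0.1279)
After 3 (propagate distance d=30): x=-3131/215 (≈-14.5628) theta=11/86 (≈0.1279)
After 4 (thin lens f=12): x=-3131/215 (≈-14.5628) theta=3461/2580 (≈1.3415)
After 5 (propagate distance d=41 (to screen)): x=104329/2580 (≈40.4376) theta=3461/2580 (≈1.3415)
Rounded to 4 decimal places: x = 40.4376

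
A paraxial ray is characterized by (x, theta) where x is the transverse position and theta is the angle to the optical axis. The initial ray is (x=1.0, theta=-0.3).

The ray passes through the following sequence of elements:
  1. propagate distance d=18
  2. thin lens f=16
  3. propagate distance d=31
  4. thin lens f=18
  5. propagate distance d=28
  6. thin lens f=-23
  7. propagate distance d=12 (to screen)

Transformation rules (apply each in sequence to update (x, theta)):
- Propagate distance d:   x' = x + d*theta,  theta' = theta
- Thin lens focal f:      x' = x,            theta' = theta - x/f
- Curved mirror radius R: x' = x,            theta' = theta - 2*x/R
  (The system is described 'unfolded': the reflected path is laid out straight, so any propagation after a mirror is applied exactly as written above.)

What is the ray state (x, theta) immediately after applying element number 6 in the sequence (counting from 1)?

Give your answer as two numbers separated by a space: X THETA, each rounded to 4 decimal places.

Answer: 2.1750 0.3571

Derivation:
Initial: x=1.0000 theta=-0.3000
After 1 (propagate distance d=18): x=-4.4000 theta=-0.3000
After 2 (thin lens f=16): x=-4.4000 theta=-0.0250
After 3 (propagate distance d=31): x=-5.1750 theta=-0.0250
After 4 (thin lens f=18): x=-5.1750 theta=0.2625
After 5 (propagate distance d=28): x=2.1750 theta=0.2625
After 6 (thin lens f=-23): x=2.1750 theta=657/1840 (≈0.3571)
Rounded to 4 decimal places: x = 2.1750, theta = 0.3571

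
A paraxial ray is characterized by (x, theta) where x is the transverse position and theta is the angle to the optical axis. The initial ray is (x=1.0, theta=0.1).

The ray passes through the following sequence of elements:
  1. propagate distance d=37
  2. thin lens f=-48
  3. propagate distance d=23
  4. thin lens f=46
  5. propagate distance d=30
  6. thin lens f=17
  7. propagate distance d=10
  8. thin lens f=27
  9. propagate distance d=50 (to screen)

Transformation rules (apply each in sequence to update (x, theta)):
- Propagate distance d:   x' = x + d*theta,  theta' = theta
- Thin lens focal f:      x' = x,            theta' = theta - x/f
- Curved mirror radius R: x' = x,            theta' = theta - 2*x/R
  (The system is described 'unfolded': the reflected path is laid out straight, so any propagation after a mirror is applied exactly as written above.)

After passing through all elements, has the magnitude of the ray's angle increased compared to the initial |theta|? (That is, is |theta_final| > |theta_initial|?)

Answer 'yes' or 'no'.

Answer: yes

Derivation:
Initial: x=1.0000 theta=0.1000
After 1 (propagate distance d=37): x=4.7000 theta=0.1000
After 2 (thin lens f=-48): x=4.7000 theta=19/96 (≈0.1979)
After 3 (propagate distance d=23): x=4441/480 (≈9.2521) theta=19/96 (≈0.1979)
After 4 (thin lens f=46): x=4441/480 (≈9.2521) theta=-71/22080 (≈-0.0032)
After 5 (propagate distance d=30): x=50539/5520 (≈9.1556) theta=-71/22080 (≈-0.0032)
After 6 (thin lens f=17): x=50539/5520 (≈9.1556) theta=-203363/375360 (≈-0.5418)
After 7 (propagate distance d=10): x=233837/62560 (≈3.7378) theta=-203363/375360 (≈-0.5418)
After 8 (thin lens f=27): x=233837/62560 (≈3.7378) theta=-135173/198720 (≈-0.6802)
After 9 (propagate distance d=50 (to screen)): x=-25567463/844560 (≈-30.2731) theta=-135173/198720 (≈-0.6802)
|theta_initial|=0.1000 |theta_final|=135173/198720 (≈0.6802) -> increased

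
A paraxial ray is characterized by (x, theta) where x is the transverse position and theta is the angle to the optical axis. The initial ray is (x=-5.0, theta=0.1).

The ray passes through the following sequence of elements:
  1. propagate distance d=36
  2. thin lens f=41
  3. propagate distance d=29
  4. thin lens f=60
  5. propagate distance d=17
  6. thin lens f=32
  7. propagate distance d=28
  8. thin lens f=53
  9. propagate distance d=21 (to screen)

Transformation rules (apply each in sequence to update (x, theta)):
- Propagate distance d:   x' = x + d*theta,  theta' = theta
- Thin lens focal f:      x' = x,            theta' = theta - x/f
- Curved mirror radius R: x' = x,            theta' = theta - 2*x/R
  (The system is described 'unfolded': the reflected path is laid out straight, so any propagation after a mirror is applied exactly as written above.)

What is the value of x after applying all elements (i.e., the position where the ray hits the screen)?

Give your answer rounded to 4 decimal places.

Answer: 1.1507

Derivation:
Initial: x=-5.0000 theta=0.1000
After 1 (propagate distance d=36): x=-1.4000 theta=0.1000
After 2 (thin lens f=41): x=-1.4000 theta=11/82 (≈0.1341)
After 3 (propagate distance d=29): x=1021/410 (≈2.4902) theta=11/82 (≈0.1341)
After 4 (thin lens f=60): x=1021/410 (≈2.4902) theta=2279/24600 (≈0.0926)
After 5 (propagate distance d=17): x=100003/24600 (≈4.0652) theta=2279/24600 (≈0.0926)
After 6 (thin lens f=32): x=100003/24600 (≈4.0652) theta=-361/10496 (≈-0.0344)
After 7 (propagate distance d=28): x=610499/196800 (≈3.1021) theta=-361/10496 (≈-0.0344)
After 8 (thin lens f=53): x=610499/196800 (≈3.1021) theta=-3876971/41721600 (≈-0.0929)
After 9 (propagate distance d=21 (to screen)): x=48009397/41721600 (≈1.1507) theta=-3876971/41721600 (≈-0.0929)
Rounded to 4 decimal places: x = 1.1507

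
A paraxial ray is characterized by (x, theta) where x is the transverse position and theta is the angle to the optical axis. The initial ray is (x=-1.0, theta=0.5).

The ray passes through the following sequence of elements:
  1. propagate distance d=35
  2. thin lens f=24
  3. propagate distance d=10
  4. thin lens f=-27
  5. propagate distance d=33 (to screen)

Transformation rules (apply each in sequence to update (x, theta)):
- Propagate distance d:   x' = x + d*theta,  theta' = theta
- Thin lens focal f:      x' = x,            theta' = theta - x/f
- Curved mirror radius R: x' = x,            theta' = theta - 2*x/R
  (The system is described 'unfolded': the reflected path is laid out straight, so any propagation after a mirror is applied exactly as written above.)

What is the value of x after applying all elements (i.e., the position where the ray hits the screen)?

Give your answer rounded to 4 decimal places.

Answer: 26.3125

Derivation:
Initial: x=-1.0000 theta=0.5000
After 1 (propagate distance d=35): x=16.5000 theta=0.5000
After 2 (thin lens f=24): x=16.5000 theta=-0.1875
After 3 (propagate distance d=10): x=14.6250 theta=-0.1875
After 4 (thin lens f=-27): x=14.6250 theta=17/48 (≈0.3542)
After 5 (propagate distance d=33 (to screen)): x=26.3125 theta=17/48 (≈0.3542)
Rounded to 4 decimal places: x = 26.3125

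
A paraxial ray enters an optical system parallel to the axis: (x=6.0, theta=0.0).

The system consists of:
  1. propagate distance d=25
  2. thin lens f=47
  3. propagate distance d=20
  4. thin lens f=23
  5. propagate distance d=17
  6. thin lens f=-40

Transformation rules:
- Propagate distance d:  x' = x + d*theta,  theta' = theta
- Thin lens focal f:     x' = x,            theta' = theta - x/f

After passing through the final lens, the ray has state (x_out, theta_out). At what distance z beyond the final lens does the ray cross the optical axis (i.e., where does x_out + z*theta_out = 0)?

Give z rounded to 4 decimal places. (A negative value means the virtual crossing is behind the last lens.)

Initial: x=6.0000 theta=0.0000
After 1 (propagate distance d=25): x=6.0000 theta=0.0000
After 2 (thin lens f=47): x=6.0000 theta=-6/47 (≈-0.1277)
After 3 (propagate distance d=20): x=162/47 (≈3.4468) theta=-6/47 (≈-0.1277)
After 4 (thin lens f=23): x=162/47 (≈3.4468) theta=-300/1081 (≈-0.2775)
After 5 (propagate distance d=17): x=-1374/1081 (≈-1.2710) theta=-300/1081 (≈-0.2775)
After 6 (thin lens f=-40): x=-1374/1081 (≈-1.2710) theta=-6687/21620 (≈-0.3093)
z_focus = -x_out/theta_out = -(-1374/1081)/(-6687/21620) = -9160/2229 ≈ -4.1095
Rounded to 4 decimal places: z = -4.1095

Answer: -4.1095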